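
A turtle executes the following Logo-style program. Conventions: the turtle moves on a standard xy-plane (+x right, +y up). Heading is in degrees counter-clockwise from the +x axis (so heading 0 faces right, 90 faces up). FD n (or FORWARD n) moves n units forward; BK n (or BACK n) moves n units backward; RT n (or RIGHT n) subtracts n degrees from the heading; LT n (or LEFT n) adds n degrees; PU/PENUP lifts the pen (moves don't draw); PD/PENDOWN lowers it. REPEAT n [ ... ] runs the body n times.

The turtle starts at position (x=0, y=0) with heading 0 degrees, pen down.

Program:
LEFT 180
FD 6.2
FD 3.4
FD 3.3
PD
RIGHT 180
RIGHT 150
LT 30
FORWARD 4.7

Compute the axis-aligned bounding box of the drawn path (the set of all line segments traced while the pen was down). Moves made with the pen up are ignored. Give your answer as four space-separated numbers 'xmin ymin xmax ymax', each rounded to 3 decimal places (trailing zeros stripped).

Executing turtle program step by step:
Start: pos=(0,0), heading=0, pen down
LT 180: heading 0 -> 180
FD 6.2: (0,0) -> (-6.2,0) [heading=180, draw]
FD 3.4: (-6.2,0) -> (-9.6,0) [heading=180, draw]
FD 3.3: (-9.6,0) -> (-12.9,0) [heading=180, draw]
PD: pen down
RT 180: heading 180 -> 0
RT 150: heading 0 -> 210
LT 30: heading 210 -> 240
FD 4.7: (-12.9,0) -> (-15.25,-4.07) [heading=240, draw]
Final: pos=(-15.25,-4.07), heading=240, 4 segment(s) drawn

Segment endpoints: x in {-15.25, -12.9, -9.6, -6.2, 0}, y in {-4.07, 0, 0, 0, 0}
xmin=-15.25, ymin=-4.07, xmax=0, ymax=0

Answer: -15.25 -4.07 0 0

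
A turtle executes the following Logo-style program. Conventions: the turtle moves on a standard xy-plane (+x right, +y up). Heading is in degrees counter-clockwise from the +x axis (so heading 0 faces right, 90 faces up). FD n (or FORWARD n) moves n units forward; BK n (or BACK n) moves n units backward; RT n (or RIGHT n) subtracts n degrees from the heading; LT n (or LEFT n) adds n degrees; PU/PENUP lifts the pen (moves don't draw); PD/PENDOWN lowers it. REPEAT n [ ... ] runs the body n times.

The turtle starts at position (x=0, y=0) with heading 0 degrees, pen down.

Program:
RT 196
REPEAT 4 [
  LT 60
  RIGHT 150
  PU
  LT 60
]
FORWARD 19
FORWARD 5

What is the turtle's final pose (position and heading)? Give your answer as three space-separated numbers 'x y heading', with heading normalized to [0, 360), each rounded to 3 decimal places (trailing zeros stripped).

Executing turtle program step by step:
Start: pos=(0,0), heading=0, pen down
RT 196: heading 0 -> 164
REPEAT 4 [
  -- iteration 1/4 --
  LT 60: heading 164 -> 224
  RT 150: heading 224 -> 74
  PU: pen up
  LT 60: heading 74 -> 134
  -- iteration 2/4 --
  LT 60: heading 134 -> 194
  RT 150: heading 194 -> 44
  PU: pen up
  LT 60: heading 44 -> 104
  -- iteration 3/4 --
  LT 60: heading 104 -> 164
  RT 150: heading 164 -> 14
  PU: pen up
  LT 60: heading 14 -> 74
  -- iteration 4/4 --
  LT 60: heading 74 -> 134
  RT 150: heading 134 -> 344
  PU: pen up
  LT 60: heading 344 -> 44
]
FD 19: (0,0) -> (13.667,13.199) [heading=44, move]
FD 5: (13.667,13.199) -> (17.264,16.672) [heading=44, move]
Final: pos=(17.264,16.672), heading=44, 0 segment(s) drawn

Answer: 17.264 16.672 44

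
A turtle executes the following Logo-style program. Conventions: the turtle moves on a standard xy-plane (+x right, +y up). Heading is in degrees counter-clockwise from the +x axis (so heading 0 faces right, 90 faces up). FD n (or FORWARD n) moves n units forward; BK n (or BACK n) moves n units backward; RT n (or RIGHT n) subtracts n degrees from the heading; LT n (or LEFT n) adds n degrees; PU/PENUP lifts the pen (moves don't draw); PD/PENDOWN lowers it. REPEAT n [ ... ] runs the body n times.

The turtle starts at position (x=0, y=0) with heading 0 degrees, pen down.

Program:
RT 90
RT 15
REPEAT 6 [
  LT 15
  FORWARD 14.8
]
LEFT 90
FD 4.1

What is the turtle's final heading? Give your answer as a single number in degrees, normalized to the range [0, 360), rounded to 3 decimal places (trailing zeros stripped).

Executing turtle program step by step:
Start: pos=(0,0), heading=0, pen down
RT 90: heading 0 -> 270
RT 15: heading 270 -> 255
REPEAT 6 [
  -- iteration 1/6 --
  LT 15: heading 255 -> 270
  FD 14.8: (0,0) -> (0,-14.8) [heading=270, draw]
  -- iteration 2/6 --
  LT 15: heading 270 -> 285
  FD 14.8: (0,-14.8) -> (3.831,-29.096) [heading=285, draw]
  -- iteration 3/6 --
  LT 15: heading 285 -> 300
  FD 14.8: (3.831,-29.096) -> (11.231,-41.913) [heading=300, draw]
  -- iteration 4/6 --
  LT 15: heading 300 -> 315
  FD 14.8: (11.231,-41.913) -> (21.696,-52.378) [heading=315, draw]
  -- iteration 5/6 --
  LT 15: heading 315 -> 330
  FD 14.8: (21.696,-52.378) -> (34.513,-59.778) [heading=330, draw]
  -- iteration 6/6 --
  LT 15: heading 330 -> 345
  FD 14.8: (34.513,-59.778) -> (48.809,-63.609) [heading=345, draw]
]
LT 90: heading 345 -> 75
FD 4.1: (48.809,-63.609) -> (49.87,-59.648) [heading=75, draw]
Final: pos=(49.87,-59.648), heading=75, 7 segment(s) drawn

Answer: 75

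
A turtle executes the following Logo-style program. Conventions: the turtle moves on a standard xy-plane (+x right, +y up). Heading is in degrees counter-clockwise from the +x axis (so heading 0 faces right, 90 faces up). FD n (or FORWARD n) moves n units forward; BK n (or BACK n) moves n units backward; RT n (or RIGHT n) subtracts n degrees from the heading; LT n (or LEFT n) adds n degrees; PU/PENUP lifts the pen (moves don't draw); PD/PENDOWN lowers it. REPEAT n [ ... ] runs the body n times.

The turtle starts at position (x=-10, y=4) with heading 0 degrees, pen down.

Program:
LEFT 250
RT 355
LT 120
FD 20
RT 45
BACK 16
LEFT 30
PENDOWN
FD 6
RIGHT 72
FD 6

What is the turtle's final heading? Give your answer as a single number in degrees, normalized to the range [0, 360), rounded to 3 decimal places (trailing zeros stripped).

Executing turtle program step by step:
Start: pos=(-10,4), heading=0, pen down
LT 250: heading 0 -> 250
RT 355: heading 250 -> 255
LT 120: heading 255 -> 15
FD 20: (-10,4) -> (9.319,9.176) [heading=15, draw]
RT 45: heading 15 -> 330
BK 16: (9.319,9.176) -> (-4.538,17.176) [heading=330, draw]
LT 30: heading 330 -> 0
PD: pen down
FD 6: (-4.538,17.176) -> (1.462,17.176) [heading=0, draw]
RT 72: heading 0 -> 288
FD 6: (1.462,17.176) -> (3.316,11.47) [heading=288, draw]
Final: pos=(3.316,11.47), heading=288, 4 segment(s) drawn

Answer: 288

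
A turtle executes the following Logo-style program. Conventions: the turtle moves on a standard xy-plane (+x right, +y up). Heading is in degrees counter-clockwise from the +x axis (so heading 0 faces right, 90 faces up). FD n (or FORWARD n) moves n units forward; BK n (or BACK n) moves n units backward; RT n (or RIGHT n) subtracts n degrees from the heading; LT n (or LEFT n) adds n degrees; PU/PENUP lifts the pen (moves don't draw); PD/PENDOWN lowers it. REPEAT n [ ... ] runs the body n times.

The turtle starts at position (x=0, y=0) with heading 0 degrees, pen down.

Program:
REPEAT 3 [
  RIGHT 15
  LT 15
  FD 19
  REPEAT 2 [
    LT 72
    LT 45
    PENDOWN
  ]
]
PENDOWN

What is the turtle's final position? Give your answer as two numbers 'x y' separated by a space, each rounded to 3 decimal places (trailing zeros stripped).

Answer: 1.961 2.699

Derivation:
Executing turtle program step by step:
Start: pos=(0,0), heading=0, pen down
REPEAT 3 [
  -- iteration 1/3 --
  RT 15: heading 0 -> 345
  LT 15: heading 345 -> 0
  FD 19: (0,0) -> (19,0) [heading=0, draw]
  REPEAT 2 [
    -- iteration 1/2 --
    LT 72: heading 0 -> 72
    LT 45: heading 72 -> 117
    PD: pen down
    -- iteration 2/2 --
    LT 72: heading 117 -> 189
    LT 45: heading 189 -> 234
    PD: pen down
  ]
  -- iteration 2/3 --
  RT 15: heading 234 -> 219
  LT 15: heading 219 -> 234
  FD 19: (19,0) -> (7.832,-15.371) [heading=234, draw]
  REPEAT 2 [
    -- iteration 1/2 --
    LT 72: heading 234 -> 306
    LT 45: heading 306 -> 351
    PD: pen down
    -- iteration 2/2 --
    LT 72: heading 351 -> 63
    LT 45: heading 63 -> 108
    PD: pen down
  ]
  -- iteration 3/3 --
  RT 15: heading 108 -> 93
  LT 15: heading 93 -> 108
  FD 19: (7.832,-15.371) -> (1.961,2.699) [heading=108, draw]
  REPEAT 2 [
    -- iteration 1/2 --
    LT 72: heading 108 -> 180
    LT 45: heading 180 -> 225
    PD: pen down
    -- iteration 2/2 --
    LT 72: heading 225 -> 297
    LT 45: heading 297 -> 342
    PD: pen down
  ]
]
PD: pen down
Final: pos=(1.961,2.699), heading=342, 3 segment(s) drawn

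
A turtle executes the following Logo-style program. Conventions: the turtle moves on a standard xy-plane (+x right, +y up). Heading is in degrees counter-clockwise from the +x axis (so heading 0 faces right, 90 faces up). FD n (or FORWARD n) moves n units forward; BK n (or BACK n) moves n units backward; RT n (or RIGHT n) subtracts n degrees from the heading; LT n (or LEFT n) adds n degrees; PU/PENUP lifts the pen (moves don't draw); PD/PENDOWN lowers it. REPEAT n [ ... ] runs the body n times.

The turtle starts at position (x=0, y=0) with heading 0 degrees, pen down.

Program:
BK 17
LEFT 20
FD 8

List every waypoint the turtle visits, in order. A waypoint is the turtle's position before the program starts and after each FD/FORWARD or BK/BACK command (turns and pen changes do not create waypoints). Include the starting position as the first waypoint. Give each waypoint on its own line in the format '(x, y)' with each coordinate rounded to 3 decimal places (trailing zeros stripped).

Answer: (0, 0)
(-17, 0)
(-9.482, 2.736)

Derivation:
Executing turtle program step by step:
Start: pos=(0,0), heading=0, pen down
BK 17: (0,0) -> (-17,0) [heading=0, draw]
LT 20: heading 0 -> 20
FD 8: (-17,0) -> (-9.482,2.736) [heading=20, draw]
Final: pos=(-9.482,2.736), heading=20, 2 segment(s) drawn
Waypoints (3 total):
(0, 0)
(-17, 0)
(-9.482, 2.736)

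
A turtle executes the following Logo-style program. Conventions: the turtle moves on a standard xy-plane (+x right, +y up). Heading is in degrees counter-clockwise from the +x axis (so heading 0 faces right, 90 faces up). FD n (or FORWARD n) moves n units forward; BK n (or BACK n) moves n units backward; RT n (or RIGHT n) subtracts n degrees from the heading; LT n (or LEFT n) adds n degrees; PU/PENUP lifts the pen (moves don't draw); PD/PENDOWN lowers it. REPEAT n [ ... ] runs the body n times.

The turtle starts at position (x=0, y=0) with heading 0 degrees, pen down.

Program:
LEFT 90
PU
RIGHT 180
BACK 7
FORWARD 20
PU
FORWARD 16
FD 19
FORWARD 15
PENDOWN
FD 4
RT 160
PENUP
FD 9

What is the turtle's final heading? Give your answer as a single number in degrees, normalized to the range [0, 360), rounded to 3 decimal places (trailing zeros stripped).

Executing turtle program step by step:
Start: pos=(0,0), heading=0, pen down
LT 90: heading 0 -> 90
PU: pen up
RT 180: heading 90 -> 270
BK 7: (0,0) -> (0,7) [heading=270, move]
FD 20: (0,7) -> (0,-13) [heading=270, move]
PU: pen up
FD 16: (0,-13) -> (0,-29) [heading=270, move]
FD 19: (0,-29) -> (0,-48) [heading=270, move]
FD 15: (0,-48) -> (0,-63) [heading=270, move]
PD: pen down
FD 4: (0,-63) -> (0,-67) [heading=270, draw]
RT 160: heading 270 -> 110
PU: pen up
FD 9: (0,-67) -> (-3.078,-58.543) [heading=110, move]
Final: pos=(-3.078,-58.543), heading=110, 1 segment(s) drawn

Answer: 110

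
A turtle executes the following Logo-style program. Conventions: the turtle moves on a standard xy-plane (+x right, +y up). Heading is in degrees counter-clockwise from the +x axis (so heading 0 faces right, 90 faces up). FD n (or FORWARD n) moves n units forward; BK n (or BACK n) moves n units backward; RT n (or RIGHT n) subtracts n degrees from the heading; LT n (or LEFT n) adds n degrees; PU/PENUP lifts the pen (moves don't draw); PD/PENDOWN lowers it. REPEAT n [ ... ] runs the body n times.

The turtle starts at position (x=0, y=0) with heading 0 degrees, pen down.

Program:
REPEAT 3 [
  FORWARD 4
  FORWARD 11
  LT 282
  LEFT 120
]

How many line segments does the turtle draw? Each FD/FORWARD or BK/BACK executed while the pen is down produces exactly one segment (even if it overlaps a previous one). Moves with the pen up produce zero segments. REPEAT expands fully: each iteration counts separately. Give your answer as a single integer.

Answer: 6

Derivation:
Executing turtle program step by step:
Start: pos=(0,0), heading=0, pen down
REPEAT 3 [
  -- iteration 1/3 --
  FD 4: (0,0) -> (4,0) [heading=0, draw]
  FD 11: (4,0) -> (15,0) [heading=0, draw]
  LT 282: heading 0 -> 282
  LT 120: heading 282 -> 42
  -- iteration 2/3 --
  FD 4: (15,0) -> (17.973,2.677) [heading=42, draw]
  FD 11: (17.973,2.677) -> (26.147,10.037) [heading=42, draw]
  LT 282: heading 42 -> 324
  LT 120: heading 324 -> 84
  -- iteration 3/3 --
  FD 4: (26.147,10.037) -> (26.565,14.015) [heading=84, draw]
  FD 11: (26.565,14.015) -> (27.715,24.955) [heading=84, draw]
  LT 282: heading 84 -> 6
  LT 120: heading 6 -> 126
]
Final: pos=(27.715,24.955), heading=126, 6 segment(s) drawn
Segments drawn: 6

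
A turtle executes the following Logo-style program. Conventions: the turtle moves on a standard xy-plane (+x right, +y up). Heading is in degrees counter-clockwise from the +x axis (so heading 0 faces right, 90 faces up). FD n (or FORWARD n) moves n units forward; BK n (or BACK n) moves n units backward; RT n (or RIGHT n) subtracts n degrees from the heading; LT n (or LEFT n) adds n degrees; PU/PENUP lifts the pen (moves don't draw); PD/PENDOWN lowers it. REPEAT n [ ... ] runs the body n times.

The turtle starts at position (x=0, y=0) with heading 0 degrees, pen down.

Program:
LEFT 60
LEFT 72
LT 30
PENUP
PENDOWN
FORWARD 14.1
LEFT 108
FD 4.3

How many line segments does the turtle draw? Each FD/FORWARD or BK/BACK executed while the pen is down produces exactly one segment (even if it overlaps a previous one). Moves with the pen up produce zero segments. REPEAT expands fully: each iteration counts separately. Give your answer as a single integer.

Executing turtle program step by step:
Start: pos=(0,0), heading=0, pen down
LT 60: heading 0 -> 60
LT 72: heading 60 -> 132
LT 30: heading 132 -> 162
PU: pen up
PD: pen down
FD 14.1: (0,0) -> (-13.41,4.357) [heading=162, draw]
LT 108: heading 162 -> 270
FD 4.3: (-13.41,4.357) -> (-13.41,0.057) [heading=270, draw]
Final: pos=(-13.41,0.057), heading=270, 2 segment(s) drawn
Segments drawn: 2

Answer: 2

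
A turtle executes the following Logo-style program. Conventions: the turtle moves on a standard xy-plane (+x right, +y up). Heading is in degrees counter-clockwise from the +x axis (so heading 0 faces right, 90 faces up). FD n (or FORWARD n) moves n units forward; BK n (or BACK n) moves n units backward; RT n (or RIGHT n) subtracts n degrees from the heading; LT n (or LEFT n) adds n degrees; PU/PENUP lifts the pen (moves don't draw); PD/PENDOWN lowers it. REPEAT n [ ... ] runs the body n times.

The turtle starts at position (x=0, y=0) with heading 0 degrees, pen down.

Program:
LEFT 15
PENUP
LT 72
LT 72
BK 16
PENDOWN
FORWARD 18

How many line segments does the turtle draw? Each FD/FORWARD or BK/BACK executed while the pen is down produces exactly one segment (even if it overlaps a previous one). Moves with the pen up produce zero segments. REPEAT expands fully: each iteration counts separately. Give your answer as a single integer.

Answer: 1

Derivation:
Executing turtle program step by step:
Start: pos=(0,0), heading=0, pen down
LT 15: heading 0 -> 15
PU: pen up
LT 72: heading 15 -> 87
LT 72: heading 87 -> 159
BK 16: (0,0) -> (14.937,-5.734) [heading=159, move]
PD: pen down
FD 18: (14.937,-5.734) -> (-1.867,0.717) [heading=159, draw]
Final: pos=(-1.867,0.717), heading=159, 1 segment(s) drawn
Segments drawn: 1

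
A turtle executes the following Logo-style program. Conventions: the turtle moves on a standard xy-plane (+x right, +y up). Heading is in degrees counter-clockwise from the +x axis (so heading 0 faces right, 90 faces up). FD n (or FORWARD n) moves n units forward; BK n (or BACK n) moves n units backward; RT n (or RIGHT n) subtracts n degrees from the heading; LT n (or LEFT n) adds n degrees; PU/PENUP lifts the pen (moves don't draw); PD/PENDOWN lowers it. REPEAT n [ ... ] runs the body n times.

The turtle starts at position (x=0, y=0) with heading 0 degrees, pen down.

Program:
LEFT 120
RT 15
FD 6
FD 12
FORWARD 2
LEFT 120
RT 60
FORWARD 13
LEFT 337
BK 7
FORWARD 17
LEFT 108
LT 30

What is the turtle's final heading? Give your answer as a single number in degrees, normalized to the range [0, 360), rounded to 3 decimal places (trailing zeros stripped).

Answer: 280

Derivation:
Executing turtle program step by step:
Start: pos=(0,0), heading=0, pen down
LT 120: heading 0 -> 120
RT 15: heading 120 -> 105
FD 6: (0,0) -> (-1.553,5.796) [heading=105, draw]
FD 12: (-1.553,5.796) -> (-4.659,17.387) [heading=105, draw]
FD 2: (-4.659,17.387) -> (-5.176,19.319) [heading=105, draw]
LT 120: heading 105 -> 225
RT 60: heading 225 -> 165
FD 13: (-5.176,19.319) -> (-17.733,22.683) [heading=165, draw]
LT 337: heading 165 -> 142
BK 7: (-17.733,22.683) -> (-12.217,18.374) [heading=142, draw]
FD 17: (-12.217,18.374) -> (-25.614,28.84) [heading=142, draw]
LT 108: heading 142 -> 250
LT 30: heading 250 -> 280
Final: pos=(-25.614,28.84), heading=280, 6 segment(s) drawn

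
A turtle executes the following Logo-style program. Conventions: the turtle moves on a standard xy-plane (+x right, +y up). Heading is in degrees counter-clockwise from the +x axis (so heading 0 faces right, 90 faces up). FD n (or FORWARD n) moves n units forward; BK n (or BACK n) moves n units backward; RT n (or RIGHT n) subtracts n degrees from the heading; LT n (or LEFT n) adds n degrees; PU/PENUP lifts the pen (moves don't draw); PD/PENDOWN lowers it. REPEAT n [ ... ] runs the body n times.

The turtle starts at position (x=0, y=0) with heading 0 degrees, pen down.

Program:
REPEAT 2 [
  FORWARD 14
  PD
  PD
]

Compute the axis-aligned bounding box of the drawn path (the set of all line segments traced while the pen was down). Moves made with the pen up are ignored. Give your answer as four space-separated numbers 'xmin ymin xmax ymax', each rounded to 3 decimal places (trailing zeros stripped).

Answer: 0 0 28 0

Derivation:
Executing turtle program step by step:
Start: pos=(0,0), heading=0, pen down
REPEAT 2 [
  -- iteration 1/2 --
  FD 14: (0,0) -> (14,0) [heading=0, draw]
  PD: pen down
  PD: pen down
  -- iteration 2/2 --
  FD 14: (14,0) -> (28,0) [heading=0, draw]
  PD: pen down
  PD: pen down
]
Final: pos=(28,0), heading=0, 2 segment(s) drawn

Segment endpoints: x in {0, 14, 28}, y in {0}
xmin=0, ymin=0, xmax=28, ymax=0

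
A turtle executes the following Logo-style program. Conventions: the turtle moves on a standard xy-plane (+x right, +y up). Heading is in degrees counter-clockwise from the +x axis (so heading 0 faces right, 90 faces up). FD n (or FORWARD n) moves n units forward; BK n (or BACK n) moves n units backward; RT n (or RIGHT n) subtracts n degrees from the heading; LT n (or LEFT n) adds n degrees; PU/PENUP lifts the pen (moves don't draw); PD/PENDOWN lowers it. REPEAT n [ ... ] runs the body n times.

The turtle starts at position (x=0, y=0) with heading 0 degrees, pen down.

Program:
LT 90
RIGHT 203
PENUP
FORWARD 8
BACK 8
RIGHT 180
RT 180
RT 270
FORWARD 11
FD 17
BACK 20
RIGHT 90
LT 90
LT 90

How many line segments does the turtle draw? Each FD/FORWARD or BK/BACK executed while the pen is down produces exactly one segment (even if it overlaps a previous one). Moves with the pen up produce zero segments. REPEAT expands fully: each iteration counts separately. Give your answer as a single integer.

Answer: 0

Derivation:
Executing turtle program step by step:
Start: pos=(0,0), heading=0, pen down
LT 90: heading 0 -> 90
RT 203: heading 90 -> 247
PU: pen up
FD 8: (0,0) -> (-3.126,-7.364) [heading=247, move]
BK 8: (-3.126,-7.364) -> (0,0) [heading=247, move]
RT 180: heading 247 -> 67
RT 180: heading 67 -> 247
RT 270: heading 247 -> 337
FD 11: (0,0) -> (10.126,-4.298) [heading=337, move]
FD 17: (10.126,-4.298) -> (25.774,-10.94) [heading=337, move]
BK 20: (25.774,-10.94) -> (7.364,-3.126) [heading=337, move]
RT 90: heading 337 -> 247
LT 90: heading 247 -> 337
LT 90: heading 337 -> 67
Final: pos=(7.364,-3.126), heading=67, 0 segment(s) drawn
Segments drawn: 0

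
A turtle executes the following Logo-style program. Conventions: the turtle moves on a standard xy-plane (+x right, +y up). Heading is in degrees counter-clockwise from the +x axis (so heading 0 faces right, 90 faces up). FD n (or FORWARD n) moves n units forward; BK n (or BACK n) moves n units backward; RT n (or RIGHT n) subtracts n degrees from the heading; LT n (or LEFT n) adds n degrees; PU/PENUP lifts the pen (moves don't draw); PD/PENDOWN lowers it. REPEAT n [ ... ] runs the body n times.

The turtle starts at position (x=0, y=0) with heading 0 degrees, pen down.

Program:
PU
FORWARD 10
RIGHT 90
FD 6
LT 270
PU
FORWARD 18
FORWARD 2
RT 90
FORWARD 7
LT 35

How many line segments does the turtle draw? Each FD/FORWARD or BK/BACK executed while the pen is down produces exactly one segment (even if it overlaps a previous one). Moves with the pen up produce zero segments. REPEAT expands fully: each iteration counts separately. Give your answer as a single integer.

Answer: 0

Derivation:
Executing turtle program step by step:
Start: pos=(0,0), heading=0, pen down
PU: pen up
FD 10: (0,0) -> (10,0) [heading=0, move]
RT 90: heading 0 -> 270
FD 6: (10,0) -> (10,-6) [heading=270, move]
LT 270: heading 270 -> 180
PU: pen up
FD 18: (10,-6) -> (-8,-6) [heading=180, move]
FD 2: (-8,-6) -> (-10,-6) [heading=180, move]
RT 90: heading 180 -> 90
FD 7: (-10,-6) -> (-10,1) [heading=90, move]
LT 35: heading 90 -> 125
Final: pos=(-10,1), heading=125, 0 segment(s) drawn
Segments drawn: 0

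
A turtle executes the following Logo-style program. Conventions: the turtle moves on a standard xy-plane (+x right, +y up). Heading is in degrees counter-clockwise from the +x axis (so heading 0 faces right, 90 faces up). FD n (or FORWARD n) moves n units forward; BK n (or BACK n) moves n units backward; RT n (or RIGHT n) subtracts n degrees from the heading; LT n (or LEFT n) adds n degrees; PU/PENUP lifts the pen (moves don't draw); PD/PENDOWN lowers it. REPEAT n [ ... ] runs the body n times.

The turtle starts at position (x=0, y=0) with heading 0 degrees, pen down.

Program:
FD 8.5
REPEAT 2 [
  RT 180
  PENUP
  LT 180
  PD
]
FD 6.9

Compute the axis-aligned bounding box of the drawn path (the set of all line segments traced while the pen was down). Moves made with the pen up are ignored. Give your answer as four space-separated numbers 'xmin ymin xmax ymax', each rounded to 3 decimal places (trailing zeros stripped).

Answer: 0 0 15.4 0

Derivation:
Executing turtle program step by step:
Start: pos=(0,0), heading=0, pen down
FD 8.5: (0,0) -> (8.5,0) [heading=0, draw]
REPEAT 2 [
  -- iteration 1/2 --
  RT 180: heading 0 -> 180
  PU: pen up
  LT 180: heading 180 -> 0
  PD: pen down
  -- iteration 2/2 --
  RT 180: heading 0 -> 180
  PU: pen up
  LT 180: heading 180 -> 0
  PD: pen down
]
FD 6.9: (8.5,0) -> (15.4,0) [heading=0, draw]
Final: pos=(15.4,0), heading=0, 2 segment(s) drawn

Segment endpoints: x in {0, 8.5, 15.4}, y in {0}
xmin=0, ymin=0, xmax=15.4, ymax=0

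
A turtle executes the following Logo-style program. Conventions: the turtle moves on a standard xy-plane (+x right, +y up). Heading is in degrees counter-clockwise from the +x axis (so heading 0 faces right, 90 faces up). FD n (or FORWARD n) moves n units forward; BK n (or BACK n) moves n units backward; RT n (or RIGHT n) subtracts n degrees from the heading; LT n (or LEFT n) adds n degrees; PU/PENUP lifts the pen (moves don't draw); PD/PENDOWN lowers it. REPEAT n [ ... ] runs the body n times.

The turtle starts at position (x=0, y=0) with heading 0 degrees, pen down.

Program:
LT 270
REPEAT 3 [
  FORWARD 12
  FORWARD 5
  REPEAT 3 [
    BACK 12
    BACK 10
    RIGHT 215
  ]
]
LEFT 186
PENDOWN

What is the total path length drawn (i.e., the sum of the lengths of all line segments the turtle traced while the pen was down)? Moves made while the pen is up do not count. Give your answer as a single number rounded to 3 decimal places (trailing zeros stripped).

Executing turtle program step by step:
Start: pos=(0,0), heading=0, pen down
LT 270: heading 0 -> 270
REPEAT 3 [
  -- iteration 1/3 --
  FD 12: (0,0) -> (0,-12) [heading=270, draw]
  FD 5: (0,-12) -> (0,-17) [heading=270, draw]
  REPEAT 3 [
    -- iteration 1/3 --
    BK 12: (0,-17) -> (0,-5) [heading=270, draw]
    BK 10: (0,-5) -> (0,5) [heading=270, draw]
    RT 215: heading 270 -> 55
    -- iteration 2/3 --
    BK 12: (0,5) -> (-6.883,-4.83) [heading=55, draw]
    BK 10: (-6.883,-4.83) -> (-12.619,-13.021) [heading=55, draw]
    RT 215: heading 55 -> 200
    -- iteration 3/3 --
    BK 12: (-12.619,-13.021) -> (-1.342,-8.917) [heading=200, draw]
    BK 10: (-1.342,-8.917) -> (8.055,-5.497) [heading=200, draw]
    RT 215: heading 200 -> 345
  ]
  -- iteration 2/3 --
  FD 12: (8.055,-5.497) -> (19.646,-8.603) [heading=345, draw]
  FD 5: (19.646,-8.603) -> (24.475,-9.897) [heading=345, draw]
  REPEAT 3 [
    -- iteration 1/3 --
    BK 12: (24.475,-9.897) -> (12.884,-6.791) [heading=345, draw]
    BK 10: (12.884,-6.791) -> (3.225,-4.203) [heading=345, draw]
    RT 215: heading 345 -> 130
    -- iteration 2/3 --
    BK 12: (3.225,-4.203) -> (10.938,-13.395) [heading=130, draw]
    BK 10: (10.938,-13.395) -> (17.366,-21.056) [heading=130, draw]
    RT 215: heading 130 -> 275
    -- iteration 3/3 --
    BK 12: (17.366,-21.056) -> (16.32,-9.101) [heading=275, draw]
    BK 10: (16.32,-9.101) -> (15.449,0.86) [heading=275, draw]
    RT 215: heading 275 -> 60
  ]
  -- iteration 3/3 --
  FD 12: (15.449,0.86) -> (21.449,11.253) [heading=60, draw]
  FD 5: (21.449,11.253) -> (23.949,15.583) [heading=60, draw]
  REPEAT 3 [
    -- iteration 1/3 --
    BK 12: (23.949,15.583) -> (17.949,5.191) [heading=60, draw]
    BK 10: (17.949,5.191) -> (12.949,-3.47) [heading=60, draw]
    RT 215: heading 60 -> 205
    -- iteration 2/3 --
    BK 12: (12.949,-3.47) -> (23.825,1.602) [heading=205, draw]
    BK 10: (23.825,1.602) -> (32.888,5.828) [heading=205, draw]
    RT 215: heading 205 -> 350
    -- iteration 3/3 --
    BK 12: (32.888,5.828) -> (21.07,7.912) [heading=350, draw]
    BK 10: (21.07,7.912) -> (11.222,9.648) [heading=350, draw]
    RT 215: heading 350 -> 135
  ]
]
LT 186: heading 135 -> 321
PD: pen down
Final: pos=(11.222,9.648), heading=321, 24 segment(s) drawn

Segment lengths:
  seg 1: (0,0) -> (0,-12), length = 12
  seg 2: (0,-12) -> (0,-17), length = 5
  seg 3: (0,-17) -> (0,-5), length = 12
  seg 4: (0,-5) -> (0,5), length = 10
  seg 5: (0,5) -> (-6.883,-4.83), length = 12
  seg 6: (-6.883,-4.83) -> (-12.619,-13.021), length = 10
  seg 7: (-12.619,-13.021) -> (-1.342,-8.917), length = 12
  seg 8: (-1.342,-8.917) -> (8.055,-5.497), length = 10
  seg 9: (8.055,-5.497) -> (19.646,-8.603), length = 12
  seg 10: (19.646,-8.603) -> (24.475,-9.897), length = 5
  seg 11: (24.475,-9.897) -> (12.884,-6.791), length = 12
  seg 12: (12.884,-6.791) -> (3.225,-4.203), length = 10
  seg 13: (3.225,-4.203) -> (10.938,-13.395), length = 12
  seg 14: (10.938,-13.395) -> (17.366,-21.056), length = 10
  seg 15: (17.366,-21.056) -> (16.32,-9.101), length = 12
  seg 16: (16.32,-9.101) -> (15.449,0.86), length = 10
  seg 17: (15.449,0.86) -> (21.449,11.253), length = 12
  seg 18: (21.449,11.253) -> (23.949,15.583), length = 5
  seg 19: (23.949,15.583) -> (17.949,5.191), length = 12
  seg 20: (17.949,5.191) -> (12.949,-3.47), length = 10
  seg 21: (12.949,-3.47) -> (23.825,1.602), length = 12
  seg 22: (23.825,1.602) -> (32.888,5.828), length = 10
  seg 23: (32.888,5.828) -> (21.07,7.912), length = 12
  seg 24: (21.07,7.912) -> (11.222,9.648), length = 10
Total = 249

Answer: 249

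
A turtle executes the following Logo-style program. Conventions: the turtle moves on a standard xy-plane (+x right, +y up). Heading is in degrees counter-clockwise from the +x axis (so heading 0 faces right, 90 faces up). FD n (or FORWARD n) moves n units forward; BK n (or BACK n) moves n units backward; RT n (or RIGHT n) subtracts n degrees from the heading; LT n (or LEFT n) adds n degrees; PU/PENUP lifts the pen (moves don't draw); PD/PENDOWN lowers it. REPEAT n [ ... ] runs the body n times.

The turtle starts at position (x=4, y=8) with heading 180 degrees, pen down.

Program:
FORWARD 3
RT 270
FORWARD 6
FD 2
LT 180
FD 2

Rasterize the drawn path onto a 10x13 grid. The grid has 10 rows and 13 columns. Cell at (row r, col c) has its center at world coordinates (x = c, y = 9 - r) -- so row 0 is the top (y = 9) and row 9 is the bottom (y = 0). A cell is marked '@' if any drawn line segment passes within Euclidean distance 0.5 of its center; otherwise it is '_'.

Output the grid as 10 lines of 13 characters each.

Segment 0: (4,8) -> (1,8)
Segment 1: (1,8) -> (1,2)
Segment 2: (1,2) -> (1,0)
Segment 3: (1,0) -> (1,2)

Answer: _____________
_@@@@________
_@___________
_@___________
_@___________
_@___________
_@___________
_@___________
_@___________
_@___________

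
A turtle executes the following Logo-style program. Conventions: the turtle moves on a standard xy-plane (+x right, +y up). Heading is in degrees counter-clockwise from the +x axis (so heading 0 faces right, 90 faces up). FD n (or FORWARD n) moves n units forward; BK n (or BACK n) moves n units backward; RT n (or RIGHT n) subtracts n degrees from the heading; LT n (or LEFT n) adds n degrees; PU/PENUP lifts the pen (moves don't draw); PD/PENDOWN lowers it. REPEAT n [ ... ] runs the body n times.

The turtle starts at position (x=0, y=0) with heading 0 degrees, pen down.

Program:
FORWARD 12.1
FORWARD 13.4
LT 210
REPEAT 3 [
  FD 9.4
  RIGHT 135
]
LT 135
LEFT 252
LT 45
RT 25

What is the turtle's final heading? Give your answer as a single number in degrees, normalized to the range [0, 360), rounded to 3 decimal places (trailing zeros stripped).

Answer: 212

Derivation:
Executing turtle program step by step:
Start: pos=(0,0), heading=0, pen down
FD 12.1: (0,0) -> (12.1,0) [heading=0, draw]
FD 13.4: (12.1,0) -> (25.5,0) [heading=0, draw]
LT 210: heading 0 -> 210
REPEAT 3 [
  -- iteration 1/3 --
  FD 9.4: (25.5,0) -> (17.359,-4.7) [heading=210, draw]
  RT 135: heading 210 -> 75
  -- iteration 2/3 --
  FD 9.4: (17.359,-4.7) -> (19.792,4.38) [heading=75, draw]
  RT 135: heading 75 -> 300
  -- iteration 3/3 --
  FD 9.4: (19.792,4.38) -> (24.492,-3.761) [heading=300, draw]
  RT 135: heading 300 -> 165
]
LT 135: heading 165 -> 300
LT 252: heading 300 -> 192
LT 45: heading 192 -> 237
RT 25: heading 237 -> 212
Final: pos=(24.492,-3.761), heading=212, 5 segment(s) drawn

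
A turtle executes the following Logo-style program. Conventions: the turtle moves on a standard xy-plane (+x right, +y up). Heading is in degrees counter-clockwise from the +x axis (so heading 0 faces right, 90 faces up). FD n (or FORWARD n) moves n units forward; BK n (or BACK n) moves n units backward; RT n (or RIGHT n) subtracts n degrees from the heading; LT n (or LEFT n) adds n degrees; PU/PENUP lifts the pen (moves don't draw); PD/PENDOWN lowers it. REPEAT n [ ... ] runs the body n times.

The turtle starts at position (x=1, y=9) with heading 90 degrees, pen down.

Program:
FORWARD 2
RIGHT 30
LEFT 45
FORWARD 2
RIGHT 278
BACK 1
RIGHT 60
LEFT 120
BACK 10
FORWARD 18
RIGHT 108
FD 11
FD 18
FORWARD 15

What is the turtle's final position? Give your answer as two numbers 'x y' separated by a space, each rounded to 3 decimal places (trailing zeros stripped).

Answer: -34.858 34.556

Derivation:
Executing turtle program step by step:
Start: pos=(1,9), heading=90, pen down
FD 2: (1,9) -> (1,11) [heading=90, draw]
RT 30: heading 90 -> 60
LT 45: heading 60 -> 105
FD 2: (1,11) -> (0.482,12.932) [heading=105, draw]
RT 278: heading 105 -> 187
BK 1: (0.482,12.932) -> (1.475,13.054) [heading=187, draw]
RT 60: heading 187 -> 127
LT 120: heading 127 -> 247
BK 10: (1.475,13.054) -> (5.382,22.259) [heading=247, draw]
FD 18: (5.382,22.259) -> (-1.651,5.69) [heading=247, draw]
RT 108: heading 247 -> 139
FD 11: (-1.651,5.69) -> (-9.953,12.906) [heading=139, draw]
FD 18: (-9.953,12.906) -> (-23.538,24.715) [heading=139, draw]
FD 15: (-23.538,24.715) -> (-34.858,34.556) [heading=139, draw]
Final: pos=(-34.858,34.556), heading=139, 8 segment(s) drawn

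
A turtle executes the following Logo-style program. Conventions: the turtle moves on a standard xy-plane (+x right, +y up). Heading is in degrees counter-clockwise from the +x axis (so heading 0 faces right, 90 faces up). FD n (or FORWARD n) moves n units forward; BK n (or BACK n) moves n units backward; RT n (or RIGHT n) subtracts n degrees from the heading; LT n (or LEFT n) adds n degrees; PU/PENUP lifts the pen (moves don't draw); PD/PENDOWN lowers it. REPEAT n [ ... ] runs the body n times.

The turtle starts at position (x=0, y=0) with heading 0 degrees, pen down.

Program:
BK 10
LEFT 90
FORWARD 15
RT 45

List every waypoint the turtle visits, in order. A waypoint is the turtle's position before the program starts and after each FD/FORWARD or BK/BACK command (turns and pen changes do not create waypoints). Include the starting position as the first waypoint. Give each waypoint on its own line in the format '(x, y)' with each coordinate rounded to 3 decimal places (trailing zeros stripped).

Answer: (0, 0)
(-10, 0)
(-10, 15)

Derivation:
Executing turtle program step by step:
Start: pos=(0,0), heading=0, pen down
BK 10: (0,0) -> (-10,0) [heading=0, draw]
LT 90: heading 0 -> 90
FD 15: (-10,0) -> (-10,15) [heading=90, draw]
RT 45: heading 90 -> 45
Final: pos=(-10,15), heading=45, 2 segment(s) drawn
Waypoints (3 total):
(0, 0)
(-10, 0)
(-10, 15)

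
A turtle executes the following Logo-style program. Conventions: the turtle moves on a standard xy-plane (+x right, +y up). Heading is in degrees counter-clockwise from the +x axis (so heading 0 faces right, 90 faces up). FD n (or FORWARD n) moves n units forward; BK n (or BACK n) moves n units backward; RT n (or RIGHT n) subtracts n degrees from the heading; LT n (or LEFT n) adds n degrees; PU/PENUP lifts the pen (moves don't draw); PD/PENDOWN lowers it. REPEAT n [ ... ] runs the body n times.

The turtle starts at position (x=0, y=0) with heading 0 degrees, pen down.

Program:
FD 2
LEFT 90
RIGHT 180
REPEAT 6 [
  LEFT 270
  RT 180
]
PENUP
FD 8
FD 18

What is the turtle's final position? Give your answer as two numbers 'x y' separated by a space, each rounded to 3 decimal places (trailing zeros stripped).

Answer: 2 26

Derivation:
Executing turtle program step by step:
Start: pos=(0,0), heading=0, pen down
FD 2: (0,0) -> (2,0) [heading=0, draw]
LT 90: heading 0 -> 90
RT 180: heading 90 -> 270
REPEAT 6 [
  -- iteration 1/6 --
  LT 270: heading 270 -> 180
  RT 180: heading 180 -> 0
  -- iteration 2/6 --
  LT 270: heading 0 -> 270
  RT 180: heading 270 -> 90
  -- iteration 3/6 --
  LT 270: heading 90 -> 0
  RT 180: heading 0 -> 180
  -- iteration 4/6 --
  LT 270: heading 180 -> 90
  RT 180: heading 90 -> 270
  -- iteration 5/6 --
  LT 270: heading 270 -> 180
  RT 180: heading 180 -> 0
  -- iteration 6/6 --
  LT 270: heading 0 -> 270
  RT 180: heading 270 -> 90
]
PU: pen up
FD 8: (2,0) -> (2,8) [heading=90, move]
FD 18: (2,8) -> (2,26) [heading=90, move]
Final: pos=(2,26), heading=90, 1 segment(s) drawn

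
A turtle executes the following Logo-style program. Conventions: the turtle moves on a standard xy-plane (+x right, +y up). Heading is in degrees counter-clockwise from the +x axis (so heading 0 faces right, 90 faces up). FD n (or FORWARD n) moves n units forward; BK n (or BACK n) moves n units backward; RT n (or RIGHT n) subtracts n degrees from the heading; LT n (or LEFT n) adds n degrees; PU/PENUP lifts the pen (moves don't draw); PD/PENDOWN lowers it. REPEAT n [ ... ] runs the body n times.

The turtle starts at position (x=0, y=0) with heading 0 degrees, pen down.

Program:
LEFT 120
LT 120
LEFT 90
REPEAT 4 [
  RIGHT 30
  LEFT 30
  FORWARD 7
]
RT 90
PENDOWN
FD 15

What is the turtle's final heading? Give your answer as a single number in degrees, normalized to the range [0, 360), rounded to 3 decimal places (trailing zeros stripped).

Executing turtle program step by step:
Start: pos=(0,0), heading=0, pen down
LT 120: heading 0 -> 120
LT 120: heading 120 -> 240
LT 90: heading 240 -> 330
REPEAT 4 [
  -- iteration 1/4 --
  RT 30: heading 330 -> 300
  LT 30: heading 300 -> 330
  FD 7: (0,0) -> (6.062,-3.5) [heading=330, draw]
  -- iteration 2/4 --
  RT 30: heading 330 -> 300
  LT 30: heading 300 -> 330
  FD 7: (6.062,-3.5) -> (12.124,-7) [heading=330, draw]
  -- iteration 3/4 --
  RT 30: heading 330 -> 300
  LT 30: heading 300 -> 330
  FD 7: (12.124,-7) -> (18.187,-10.5) [heading=330, draw]
  -- iteration 4/4 --
  RT 30: heading 330 -> 300
  LT 30: heading 300 -> 330
  FD 7: (18.187,-10.5) -> (24.249,-14) [heading=330, draw]
]
RT 90: heading 330 -> 240
PD: pen down
FD 15: (24.249,-14) -> (16.749,-26.99) [heading=240, draw]
Final: pos=(16.749,-26.99), heading=240, 5 segment(s) drawn

Answer: 240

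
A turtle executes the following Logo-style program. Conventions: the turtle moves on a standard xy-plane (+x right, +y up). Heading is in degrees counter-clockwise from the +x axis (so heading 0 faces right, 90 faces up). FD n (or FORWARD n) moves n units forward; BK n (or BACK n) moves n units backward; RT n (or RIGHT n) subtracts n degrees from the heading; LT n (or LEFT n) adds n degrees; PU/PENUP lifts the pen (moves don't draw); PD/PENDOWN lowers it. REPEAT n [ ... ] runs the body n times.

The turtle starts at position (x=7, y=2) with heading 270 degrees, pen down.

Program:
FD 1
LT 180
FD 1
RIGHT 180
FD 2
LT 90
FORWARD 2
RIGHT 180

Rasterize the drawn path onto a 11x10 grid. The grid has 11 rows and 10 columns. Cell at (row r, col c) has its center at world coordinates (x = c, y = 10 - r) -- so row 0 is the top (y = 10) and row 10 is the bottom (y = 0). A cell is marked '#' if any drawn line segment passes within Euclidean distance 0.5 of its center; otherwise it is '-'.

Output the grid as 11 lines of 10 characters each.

Answer: ----------
----------
----------
----------
----------
----------
----------
----------
-------#--
-------#--
-------###

Derivation:
Segment 0: (7,2) -> (7,1)
Segment 1: (7,1) -> (7,2)
Segment 2: (7,2) -> (7,0)
Segment 3: (7,0) -> (9,-0)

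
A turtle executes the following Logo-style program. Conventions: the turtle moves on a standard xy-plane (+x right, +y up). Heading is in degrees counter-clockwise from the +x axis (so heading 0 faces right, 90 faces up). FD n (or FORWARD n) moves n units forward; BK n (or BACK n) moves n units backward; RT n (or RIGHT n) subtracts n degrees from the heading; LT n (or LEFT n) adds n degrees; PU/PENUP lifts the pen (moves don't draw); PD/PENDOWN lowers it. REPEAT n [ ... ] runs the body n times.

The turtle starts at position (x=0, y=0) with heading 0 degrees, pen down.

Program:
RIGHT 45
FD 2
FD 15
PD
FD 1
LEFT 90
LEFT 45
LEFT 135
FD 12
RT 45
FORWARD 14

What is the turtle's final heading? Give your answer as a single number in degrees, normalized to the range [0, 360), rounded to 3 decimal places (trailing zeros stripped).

Answer: 180

Derivation:
Executing turtle program step by step:
Start: pos=(0,0), heading=0, pen down
RT 45: heading 0 -> 315
FD 2: (0,0) -> (1.414,-1.414) [heading=315, draw]
FD 15: (1.414,-1.414) -> (12.021,-12.021) [heading=315, draw]
PD: pen down
FD 1: (12.021,-12.021) -> (12.728,-12.728) [heading=315, draw]
LT 90: heading 315 -> 45
LT 45: heading 45 -> 90
LT 135: heading 90 -> 225
FD 12: (12.728,-12.728) -> (4.243,-21.213) [heading=225, draw]
RT 45: heading 225 -> 180
FD 14: (4.243,-21.213) -> (-9.757,-21.213) [heading=180, draw]
Final: pos=(-9.757,-21.213), heading=180, 5 segment(s) drawn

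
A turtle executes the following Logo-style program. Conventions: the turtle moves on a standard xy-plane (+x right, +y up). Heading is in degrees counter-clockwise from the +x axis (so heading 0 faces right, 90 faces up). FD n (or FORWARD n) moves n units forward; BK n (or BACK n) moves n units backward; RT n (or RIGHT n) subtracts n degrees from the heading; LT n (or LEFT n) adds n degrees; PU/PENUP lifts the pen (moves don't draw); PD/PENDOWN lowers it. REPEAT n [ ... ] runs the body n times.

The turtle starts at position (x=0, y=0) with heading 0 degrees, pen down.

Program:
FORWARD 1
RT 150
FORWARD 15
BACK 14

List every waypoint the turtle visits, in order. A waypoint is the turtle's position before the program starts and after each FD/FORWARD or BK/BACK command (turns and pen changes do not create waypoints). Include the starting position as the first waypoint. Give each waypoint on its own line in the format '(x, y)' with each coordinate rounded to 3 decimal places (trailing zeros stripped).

Answer: (0, 0)
(1, 0)
(-11.99, -7.5)
(0.134, -0.5)

Derivation:
Executing turtle program step by step:
Start: pos=(0,0), heading=0, pen down
FD 1: (0,0) -> (1,0) [heading=0, draw]
RT 150: heading 0 -> 210
FD 15: (1,0) -> (-11.99,-7.5) [heading=210, draw]
BK 14: (-11.99,-7.5) -> (0.134,-0.5) [heading=210, draw]
Final: pos=(0.134,-0.5), heading=210, 3 segment(s) drawn
Waypoints (4 total):
(0, 0)
(1, 0)
(-11.99, -7.5)
(0.134, -0.5)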